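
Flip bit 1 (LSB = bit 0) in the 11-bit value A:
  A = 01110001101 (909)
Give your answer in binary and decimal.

Mask = 1 << 1 = 00000000010
Bit 1 of A is 0; XOR with the mask flips it to 1.
  01110001101
^ 00000000010
-------------
  01110001111

Answer: 01110001111 (911)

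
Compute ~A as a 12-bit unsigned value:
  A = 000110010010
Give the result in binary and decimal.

Flip each bit (0->1, 1->0):
  000110010010
  111001101101

Answer: 111001101101 (3693)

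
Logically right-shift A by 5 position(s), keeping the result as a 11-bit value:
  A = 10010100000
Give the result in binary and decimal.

Logical shift right by 5: drop the bottom 5 bit(s), prepend 5 zero(s) on the left.
  10010100000  ->  keep [100101], discard [00000], prepend 00000
= 00000100101

Answer: 00000100101 (37)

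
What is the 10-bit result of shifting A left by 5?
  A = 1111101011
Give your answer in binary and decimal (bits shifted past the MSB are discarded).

Shift left by 5: drop the top 5 bit(s), append 5 zero(s) on the right.
  1111101011  ->  discard [11111], keep [01011], append 00000
= 0101100000

Answer: 0101100000 (352)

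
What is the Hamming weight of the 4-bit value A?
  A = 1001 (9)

1001
1-bits at positions (from bit 0 = LSB): 0, 3
Count = 2

Answer: 2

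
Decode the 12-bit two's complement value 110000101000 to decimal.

MSB is 1, so the value is negative. Find the magnitude:
1. Invert bits:  001111010111
2. Add 1:        001111011000  = 984
3. Apply sign:   -984

Answer: -984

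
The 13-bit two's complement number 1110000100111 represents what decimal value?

MSB is 1, so the value is negative. Find the magnitude:
1. Invert bits:  0001111011000
2. Add 1:        0001111011001  = 985
3. Apply sign:   -985

Answer: -985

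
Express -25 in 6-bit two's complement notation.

1. Binary of +25:  011001
2. Invert bits:     100110
3. Add 1:           100111

Answer: 100111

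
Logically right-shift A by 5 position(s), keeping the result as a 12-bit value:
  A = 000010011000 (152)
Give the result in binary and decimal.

Logical shift right by 5: drop the bottom 5 bit(s), prepend 5 zero(s) on the left.
  000010011000  ->  keep [0000100], discard [11000], prepend 00000
= 000000000100

Answer: 000000000100 (4)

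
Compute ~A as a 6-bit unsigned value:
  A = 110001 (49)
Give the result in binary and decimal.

Flip each bit (0->1, 1->0):
  110001
  001110

Answer: 001110 (14)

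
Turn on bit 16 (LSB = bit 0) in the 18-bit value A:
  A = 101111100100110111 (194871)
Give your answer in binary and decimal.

Mask = 1 << 16 = 010000000000000000
Bit 16 of A is 0, so OR-ing with the mask flips it to 1.
  101111100100110111
| 010000000000000000
--------------------
  111111100100110111

Answer: 111111100100110111 (260407)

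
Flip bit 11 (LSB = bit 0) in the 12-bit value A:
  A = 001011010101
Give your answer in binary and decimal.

Mask = 1 << 11 = 100000000000
Bit 11 of A is 0; XOR with the mask flips it to 1.
  001011010101
^ 100000000000
--------------
  101011010101

Answer: 101011010101 (2773)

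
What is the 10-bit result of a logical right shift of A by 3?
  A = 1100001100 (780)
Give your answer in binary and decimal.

Logical shift right by 3: drop the bottom 3 bit(s), prepend 3 zero(s) on the left.
  1100001100  ->  keep [1100001], discard [100], prepend 000
= 0001100001

Answer: 0001100001 (97)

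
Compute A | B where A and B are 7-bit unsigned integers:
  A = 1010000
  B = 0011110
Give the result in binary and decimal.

Apply | to each column (1 where either bit is 1):
  1010000
| 0011110
---------
  1011110

Answer: 1011110 (94)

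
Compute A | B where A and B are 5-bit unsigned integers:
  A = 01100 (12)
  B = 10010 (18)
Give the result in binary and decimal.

Apply | to each column (1 where either bit is 1):
  01100
| 10010
-------
  11110

Answer: 11110 (30)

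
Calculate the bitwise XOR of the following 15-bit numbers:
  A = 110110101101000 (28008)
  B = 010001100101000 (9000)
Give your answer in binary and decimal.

Apply ^ to each column (1 where bits differ):
  110110101101000
^ 010001100101000
-----------------
  100111001000000

Answer: 100111001000000 (20032)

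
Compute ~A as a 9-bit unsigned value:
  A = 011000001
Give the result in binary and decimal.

Flip each bit (0->1, 1->0):
  011000001
  100111110

Answer: 100111110 (318)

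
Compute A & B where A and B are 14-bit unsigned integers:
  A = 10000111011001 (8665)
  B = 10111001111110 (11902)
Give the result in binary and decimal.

Apply & to each column (1 only where both bits are 1):
  10000111011001
& 10111001111110
----------------
  10000001011000

Answer: 10000001011000 (8280)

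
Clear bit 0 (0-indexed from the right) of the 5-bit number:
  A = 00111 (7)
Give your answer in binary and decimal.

Mask = ~(1 << 0) = 11110
Bit 0 of A is 1, so AND-ing with the mask clears it to 0.
  00111
& 11110
-------
  00110

Answer: 00110 (6)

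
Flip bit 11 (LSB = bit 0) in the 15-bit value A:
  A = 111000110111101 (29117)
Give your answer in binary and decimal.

Mask = 1 << 11 = 000100000000000
Bit 11 of A is 0; XOR with the mask flips it to 1.
  111000110111101
^ 000100000000000
-----------------
  111100110111101

Answer: 111100110111101 (31165)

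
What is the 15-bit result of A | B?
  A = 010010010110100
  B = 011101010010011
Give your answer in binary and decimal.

Apply | to each column (1 where either bit is 1):
  010010010110100
| 011101010010011
-----------------
  011111010110111

Answer: 011111010110111 (16055)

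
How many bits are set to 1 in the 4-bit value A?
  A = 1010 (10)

1010
1-bits at positions (from bit 0 = LSB): 1, 3
Count = 2

Answer: 2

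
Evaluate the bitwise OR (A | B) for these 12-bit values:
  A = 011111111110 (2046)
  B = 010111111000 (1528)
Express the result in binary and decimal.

Apply | to each column (1 where either bit is 1):
  011111111110
| 010111111000
--------------
  011111111110

Answer: 011111111110 (2046)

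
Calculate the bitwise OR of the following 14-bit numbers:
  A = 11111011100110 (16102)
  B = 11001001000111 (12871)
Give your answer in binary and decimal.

Apply | to each column (1 where either bit is 1):
  11111011100110
| 11001001000111
----------------
  11111011100111

Answer: 11111011100111 (16103)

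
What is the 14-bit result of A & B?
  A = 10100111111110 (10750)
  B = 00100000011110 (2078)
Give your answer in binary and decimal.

Apply & to each column (1 only where both bits are 1):
  10100111111110
& 00100000011110
----------------
  00100000011110

Answer: 00100000011110 (2078)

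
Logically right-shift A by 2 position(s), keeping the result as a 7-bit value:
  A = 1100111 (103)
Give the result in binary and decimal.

Logical shift right by 2: drop the bottom 2 bit(s), prepend 2 zero(s) on the left.
  1100111  ->  keep [11001], discard [11], prepend 00
= 0011001

Answer: 0011001 (25)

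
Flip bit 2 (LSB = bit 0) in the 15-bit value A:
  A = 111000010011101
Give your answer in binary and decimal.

Mask = 1 << 2 = 000000000000100
Bit 2 of A is 1; XOR with the mask flips it to 0.
  111000010011101
^ 000000000000100
-----------------
  111000010011001

Answer: 111000010011001 (28825)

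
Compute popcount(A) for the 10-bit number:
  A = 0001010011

0001010011
1-bits at positions (from bit 0 = LSB): 0, 1, 4, 6
Count = 4

Answer: 4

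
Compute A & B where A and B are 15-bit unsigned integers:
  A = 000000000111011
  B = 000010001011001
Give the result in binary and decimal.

Apply & to each column (1 only where both bits are 1):
  000000000111011
& 000010001011001
-----------------
  000000000011001

Answer: 000000000011001 (25)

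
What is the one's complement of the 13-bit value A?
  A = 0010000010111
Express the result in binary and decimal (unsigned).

Flip each bit (0->1, 1->0):
  0010000010111
  1101111101000

Answer: 1101111101000 (7144)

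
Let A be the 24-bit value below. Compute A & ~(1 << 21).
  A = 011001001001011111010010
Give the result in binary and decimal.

Mask = ~(1 << 21) = 110111111111111111111111
Bit 21 of A is 1, so AND-ing with the mask clears it to 0.
  011001001001011111010010
& 110111111111111111111111
--------------------------
  010001001001011111010010

Answer: 010001001001011111010010 (4495314)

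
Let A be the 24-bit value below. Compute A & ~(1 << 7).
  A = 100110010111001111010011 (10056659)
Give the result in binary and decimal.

Mask = ~(1 << 7) = 111111111111111101111111
Bit 7 of A is 1, so AND-ing with the mask clears it to 0.
  100110010111001111010011
& 111111111111111101111111
--------------------------
  100110010111001101010011

Answer: 100110010111001101010011 (10056531)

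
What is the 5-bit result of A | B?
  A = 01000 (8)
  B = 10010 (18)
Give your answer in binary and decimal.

Apply | to each column (1 where either bit is 1):
  01000
| 10010
-------
  11010

Answer: 11010 (26)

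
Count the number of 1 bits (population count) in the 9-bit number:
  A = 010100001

010100001
1-bits at positions (from bit 0 = LSB): 0, 5, 7
Count = 3

Answer: 3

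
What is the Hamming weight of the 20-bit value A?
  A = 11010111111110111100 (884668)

11010111111110111100
1-bits at positions (from bit 0 = LSB): 2, 3, 4, 5, 7, 8, 9, 10, 11, 12, 13, 14, 16, 18, 19
Count = 15

Answer: 15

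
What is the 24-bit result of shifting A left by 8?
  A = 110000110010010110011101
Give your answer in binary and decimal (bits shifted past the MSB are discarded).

Shift left by 8: drop the top 8 bit(s), append 8 zero(s) on the right.
  110000110010010110011101  ->  discard [11000011], keep [0010010110011101], append 00000000
= 001001011001110100000000

Answer: 001001011001110100000000 (2465024)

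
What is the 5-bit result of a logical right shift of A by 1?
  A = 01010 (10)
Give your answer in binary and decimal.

Logical shift right by 1: drop the bottom 1 bit(s), prepend 1 zero(s) on the left.
  01010  ->  keep [0101], discard [0], prepend 0
= 00101

Answer: 00101 (5)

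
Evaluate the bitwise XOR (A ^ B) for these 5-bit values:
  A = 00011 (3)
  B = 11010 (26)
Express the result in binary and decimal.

Apply ^ to each column (1 where bits differ):
  00011
^ 11010
-------
  11001

Answer: 11001 (25)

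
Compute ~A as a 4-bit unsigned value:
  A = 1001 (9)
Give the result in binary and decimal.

Flip each bit (0->1, 1->0):
  1001
  0110

Answer: 0110 (6)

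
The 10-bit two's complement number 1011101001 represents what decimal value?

MSB is 1, so the value is negative. Find the magnitude:
1. Invert bits:  0100010110
2. Add 1:        0100010111  = 279
3. Apply sign:   -279

Answer: -279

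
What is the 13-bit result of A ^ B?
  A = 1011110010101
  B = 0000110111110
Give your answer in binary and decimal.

Apply ^ to each column (1 where bits differ):
  1011110010101
^ 0000110111110
---------------
  1011000101011

Answer: 1011000101011 (5675)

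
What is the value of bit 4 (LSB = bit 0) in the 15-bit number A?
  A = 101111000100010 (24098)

Bit 4 is the 5th from the right.
  101111000100010
            ^
That bit is 0.

Answer: 0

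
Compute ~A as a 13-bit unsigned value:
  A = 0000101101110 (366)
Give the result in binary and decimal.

Flip each bit (0->1, 1->0):
  0000101101110
  1111010010001

Answer: 1111010010001 (7825)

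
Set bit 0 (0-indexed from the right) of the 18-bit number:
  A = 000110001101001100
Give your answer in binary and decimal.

Mask = 1 << 0 = 000000000000000001
Bit 0 of A is 0, so OR-ing with the mask flips it to 1.
  000110001101001100
| 000000000000000001
--------------------
  000110001101001101

Answer: 000110001101001101 (25421)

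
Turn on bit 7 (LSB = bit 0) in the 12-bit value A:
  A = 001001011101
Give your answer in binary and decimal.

Mask = 1 << 7 = 000010000000
Bit 7 of A is 0, so OR-ing with the mask flips it to 1.
  001001011101
| 000010000000
--------------
  001011011101

Answer: 001011011101 (733)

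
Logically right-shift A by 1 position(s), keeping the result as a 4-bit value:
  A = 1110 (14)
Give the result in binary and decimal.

Logical shift right by 1: drop the bottom 1 bit(s), prepend 1 zero(s) on the left.
  1110  ->  keep [111], discard [0], prepend 0
= 0111

Answer: 0111 (7)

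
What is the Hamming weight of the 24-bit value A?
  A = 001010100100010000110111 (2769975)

001010100100010000110111
1-bits at positions (from bit 0 = LSB): 0, 1, 2, 4, 5, 10, 14, 17, 19, 21
Count = 10

Answer: 10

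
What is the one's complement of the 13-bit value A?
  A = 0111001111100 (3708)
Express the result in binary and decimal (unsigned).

Flip each bit (0->1, 1->0):
  0111001111100
  1000110000011

Answer: 1000110000011 (4483)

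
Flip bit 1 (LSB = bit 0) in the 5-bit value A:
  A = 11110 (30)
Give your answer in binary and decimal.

Mask = 1 << 1 = 00010
Bit 1 of A is 1; XOR with the mask flips it to 0.
  11110
^ 00010
-------
  11100

Answer: 11100 (28)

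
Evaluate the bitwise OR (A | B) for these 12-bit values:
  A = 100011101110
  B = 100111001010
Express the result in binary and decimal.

Apply | to each column (1 where either bit is 1):
  100011101110
| 100111001010
--------------
  100111101110

Answer: 100111101110 (2542)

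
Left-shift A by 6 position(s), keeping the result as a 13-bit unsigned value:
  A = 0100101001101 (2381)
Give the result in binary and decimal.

Shift left by 6: drop the top 6 bit(s), append 6 zero(s) on the right.
  0100101001101  ->  discard [010010], keep [1001101], append 000000
= 1001101000000

Answer: 1001101000000 (4928)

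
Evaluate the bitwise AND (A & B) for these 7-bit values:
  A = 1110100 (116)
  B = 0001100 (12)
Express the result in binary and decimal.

Apply & to each column (1 only where both bits are 1):
  1110100
& 0001100
---------
  0000100

Answer: 0000100 (4)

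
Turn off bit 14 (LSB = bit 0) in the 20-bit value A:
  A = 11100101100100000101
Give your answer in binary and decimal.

Mask = ~(1 << 14) = 11111011111111111111
Bit 14 of A is 1, so AND-ing with the mask clears it to 0.
  11100101100100000101
& 11111011111111111111
----------------------
  11100001100100000101

Answer: 11100001100100000101 (923909)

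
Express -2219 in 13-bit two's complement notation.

1. Binary of +2219:  0100010101011
2. Invert bits:     1011101010100
3. Add 1:           1011101010101

Answer: 1011101010101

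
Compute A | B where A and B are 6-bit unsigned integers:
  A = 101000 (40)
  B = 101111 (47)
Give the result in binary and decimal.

Apply | to each column (1 where either bit is 1):
  101000
| 101111
--------
  101111

Answer: 101111 (47)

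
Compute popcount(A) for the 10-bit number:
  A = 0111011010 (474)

0111011010
1-bits at positions (from bit 0 = LSB): 1, 3, 4, 6, 7, 8
Count = 6

Answer: 6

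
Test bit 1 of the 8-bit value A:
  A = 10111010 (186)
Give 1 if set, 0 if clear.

Bit 1 is the 2nd from the right.
  10111010
        ^
That bit is 1.

Answer: 1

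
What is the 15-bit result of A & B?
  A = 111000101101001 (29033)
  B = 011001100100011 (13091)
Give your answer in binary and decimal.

Apply & to each column (1 only where both bits are 1):
  111000101101001
& 011001100100011
-----------------
  011000100100001

Answer: 011000100100001 (12577)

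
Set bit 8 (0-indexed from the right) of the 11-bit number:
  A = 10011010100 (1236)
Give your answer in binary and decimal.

Mask = 1 << 8 = 00100000000
Bit 8 of A is 0, so OR-ing with the mask flips it to 1.
  10011010100
| 00100000000
-------------
  10111010100

Answer: 10111010100 (1492)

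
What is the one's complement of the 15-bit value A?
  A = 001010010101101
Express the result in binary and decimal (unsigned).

Flip each bit (0->1, 1->0):
  001010010101101
  110101101010010

Answer: 110101101010010 (27474)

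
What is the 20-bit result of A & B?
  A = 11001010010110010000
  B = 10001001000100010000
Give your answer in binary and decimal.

Apply & to each column (1 only where both bits are 1):
  11001010010110010000
& 10001001000100010000
----------------------
  10001000000100010000

Answer: 10001000000100010000 (557328)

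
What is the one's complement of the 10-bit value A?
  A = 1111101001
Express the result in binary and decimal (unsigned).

Flip each bit (0->1, 1->0):
  1111101001
  0000010110

Answer: 0000010110 (22)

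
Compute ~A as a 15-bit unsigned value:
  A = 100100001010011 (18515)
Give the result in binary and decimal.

Flip each bit (0->1, 1->0):
  100100001010011
  011011110101100

Answer: 011011110101100 (14252)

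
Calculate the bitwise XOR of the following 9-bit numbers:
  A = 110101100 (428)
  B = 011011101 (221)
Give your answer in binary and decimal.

Apply ^ to each column (1 where bits differ):
  110101100
^ 011011101
-----------
  101110001

Answer: 101110001 (369)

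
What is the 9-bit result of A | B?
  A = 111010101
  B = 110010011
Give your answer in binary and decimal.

Apply | to each column (1 where either bit is 1):
  111010101
| 110010011
-----------
  111010111

Answer: 111010111 (471)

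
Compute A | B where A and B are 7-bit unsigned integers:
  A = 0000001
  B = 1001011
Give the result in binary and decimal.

Apply | to each column (1 where either bit is 1):
  0000001
| 1001011
---------
  1001011

Answer: 1001011 (75)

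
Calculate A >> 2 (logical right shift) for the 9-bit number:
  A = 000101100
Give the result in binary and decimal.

Logical shift right by 2: drop the bottom 2 bit(s), prepend 2 zero(s) on the left.
  000101100  ->  keep [0001011], discard [00], prepend 00
= 000001011

Answer: 000001011 (11)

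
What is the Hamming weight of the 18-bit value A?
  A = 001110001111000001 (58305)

001110001111000001
1-bits at positions (from bit 0 = LSB): 0, 6, 7, 8, 9, 13, 14, 15
Count = 8

Answer: 8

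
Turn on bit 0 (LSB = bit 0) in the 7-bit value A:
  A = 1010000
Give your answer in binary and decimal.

Mask = 1 << 0 = 0000001
Bit 0 of A is 0, so OR-ing with the mask flips it to 1.
  1010000
| 0000001
---------
  1010001

Answer: 1010001 (81)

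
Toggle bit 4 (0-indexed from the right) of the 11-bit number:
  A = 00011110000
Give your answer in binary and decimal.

Mask = 1 << 4 = 00000010000
Bit 4 of A is 1; XOR with the mask flips it to 0.
  00011110000
^ 00000010000
-------------
  00011100000

Answer: 00011100000 (224)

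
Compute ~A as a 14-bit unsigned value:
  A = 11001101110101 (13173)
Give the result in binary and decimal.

Flip each bit (0->1, 1->0):
  11001101110101
  00110010001010

Answer: 00110010001010 (3210)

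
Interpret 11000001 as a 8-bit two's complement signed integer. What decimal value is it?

MSB is 1, so the value is negative. Find the magnitude:
1. Invert bits:  00111110
2. Add 1:        00111111  = 63
3. Apply sign:   -63

Answer: -63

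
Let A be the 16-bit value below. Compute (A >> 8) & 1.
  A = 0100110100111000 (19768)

Bit 8 is the 9th from the right.
  0100110100111000
         ^
That bit is 1.

Answer: 1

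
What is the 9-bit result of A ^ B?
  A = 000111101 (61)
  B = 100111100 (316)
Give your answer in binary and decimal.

Apply ^ to each column (1 where bits differ):
  000111101
^ 100111100
-----------
  100000001

Answer: 100000001 (257)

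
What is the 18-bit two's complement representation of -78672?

1. Binary of +78672:  010011001101010000
2. Invert bits:     101100110010101111
3. Add 1:           101100110010110000

Answer: 101100110010110000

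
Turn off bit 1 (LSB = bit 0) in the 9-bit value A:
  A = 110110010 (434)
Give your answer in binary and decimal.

Mask = ~(1 << 1) = 111111101
Bit 1 of A is 1, so AND-ing with the mask clears it to 0.
  110110010
& 111111101
-----------
  110110000

Answer: 110110000 (432)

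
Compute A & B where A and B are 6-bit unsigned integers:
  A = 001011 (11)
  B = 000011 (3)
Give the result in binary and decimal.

Apply & to each column (1 only where both bits are 1):
  001011
& 000011
--------
  000011

Answer: 000011 (3)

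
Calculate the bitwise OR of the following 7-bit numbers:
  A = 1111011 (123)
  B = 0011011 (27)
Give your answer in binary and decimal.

Apply | to each column (1 where either bit is 1):
  1111011
| 0011011
---------
  1111011

Answer: 1111011 (123)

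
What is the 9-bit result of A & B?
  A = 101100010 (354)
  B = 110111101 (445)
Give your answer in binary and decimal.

Apply & to each column (1 only where both bits are 1):
  101100010
& 110111101
-----------
  100100000

Answer: 100100000 (288)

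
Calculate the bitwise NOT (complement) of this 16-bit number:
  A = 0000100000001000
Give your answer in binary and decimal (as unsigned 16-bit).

Flip each bit (0->1, 1->0):
  0000100000001000
  1111011111110111

Answer: 1111011111110111 (63479)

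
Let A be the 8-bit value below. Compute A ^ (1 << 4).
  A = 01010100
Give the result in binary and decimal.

Mask = 1 << 4 = 00010000
Bit 4 of A is 1; XOR with the mask flips it to 0.
  01010100
^ 00010000
----------
  01000100

Answer: 01000100 (68)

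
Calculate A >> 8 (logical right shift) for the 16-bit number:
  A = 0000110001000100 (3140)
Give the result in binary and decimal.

Logical shift right by 8: drop the bottom 8 bit(s), prepend 8 zero(s) on the left.
  0000110001000100  ->  keep [00001100], discard [01000100], prepend 00000000
= 0000000000001100

Answer: 0000000000001100 (12)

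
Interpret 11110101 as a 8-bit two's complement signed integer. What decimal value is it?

MSB is 1, so the value is negative. Find the magnitude:
1. Invert bits:  00001010
2. Add 1:        00001011  = 11
3. Apply sign:   -11

Answer: -11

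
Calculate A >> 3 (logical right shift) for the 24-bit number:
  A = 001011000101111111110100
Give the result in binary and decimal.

Logical shift right by 3: drop the bottom 3 bit(s), prepend 3 zero(s) on the left.
  001011000101111111110100  ->  keep [001011000101111111110], discard [100], prepend 000
= 000001011000101111111110

Answer: 000001011000101111111110 (363518)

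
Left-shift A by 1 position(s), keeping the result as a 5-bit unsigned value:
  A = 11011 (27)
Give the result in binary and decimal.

Shift left by 1: drop the top 1 bit(s), append 1 zero(s) on the right.
  11011  ->  discard [1], keep [1011], append 0
= 10110

Answer: 10110 (22)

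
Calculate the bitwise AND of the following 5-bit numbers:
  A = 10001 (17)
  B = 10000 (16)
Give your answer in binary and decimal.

Apply & to each column (1 only where both bits are 1):
  10001
& 10000
-------
  10000

Answer: 10000 (16)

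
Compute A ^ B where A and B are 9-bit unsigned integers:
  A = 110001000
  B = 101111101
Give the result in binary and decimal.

Apply ^ to each column (1 where bits differ):
  110001000
^ 101111101
-----------
  011110101

Answer: 011110101 (245)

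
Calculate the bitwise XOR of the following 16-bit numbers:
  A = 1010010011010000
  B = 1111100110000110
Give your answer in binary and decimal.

Apply ^ to each column (1 where bits differ):
  1010010011010000
^ 1111100110000110
------------------
  0101110101010110

Answer: 0101110101010110 (23894)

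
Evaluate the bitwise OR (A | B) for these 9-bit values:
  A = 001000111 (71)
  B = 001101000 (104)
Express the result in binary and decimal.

Apply | to each column (1 where either bit is 1):
  001000111
| 001101000
-----------
  001101111

Answer: 001101111 (111)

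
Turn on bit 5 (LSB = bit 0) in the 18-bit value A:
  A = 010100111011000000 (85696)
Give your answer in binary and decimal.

Mask = 1 << 5 = 000000000000100000
Bit 5 of A is 0, so OR-ing with the mask flips it to 1.
  010100111011000000
| 000000000000100000
--------------------
  010100111011100000

Answer: 010100111011100000 (85728)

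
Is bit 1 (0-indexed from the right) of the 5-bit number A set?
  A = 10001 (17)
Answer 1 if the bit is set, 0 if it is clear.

Bit 1 is the 2nd from the right.
  10001
     ^
That bit is 0.

Answer: 0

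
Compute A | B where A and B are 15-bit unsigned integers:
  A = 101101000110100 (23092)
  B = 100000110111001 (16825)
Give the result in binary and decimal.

Apply | to each column (1 where either bit is 1):
  101101000110100
| 100000110111001
-----------------
  101101110111101

Answer: 101101110111101 (23485)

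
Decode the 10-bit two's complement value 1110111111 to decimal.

MSB is 1, so the value is negative. Find the magnitude:
1. Invert bits:  0001000000
2. Add 1:        0001000001  = 65
3. Apply sign:   -65

Answer: -65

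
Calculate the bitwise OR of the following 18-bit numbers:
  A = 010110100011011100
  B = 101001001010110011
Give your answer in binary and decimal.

Apply | to each column (1 where either bit is 1):
  010110100011011100
| 101001001010110011
--------------------
  111111101011111111

Answer: 111111101011111111 (260863)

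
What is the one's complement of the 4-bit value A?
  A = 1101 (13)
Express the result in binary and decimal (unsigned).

Flip each bit (0->1, 1->0):
  1101
  0010

Answer: 0010 (2)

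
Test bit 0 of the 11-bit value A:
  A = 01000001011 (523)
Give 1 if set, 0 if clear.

Bit 0 is the 1st from the right.
  01000001011
            ^
That bit is 1.

Answer: 1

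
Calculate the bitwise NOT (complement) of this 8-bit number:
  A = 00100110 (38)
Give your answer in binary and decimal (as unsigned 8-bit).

Flip each bit (0->1, 1->0):
  00100110
  11011001

Answer: 11011001 (217)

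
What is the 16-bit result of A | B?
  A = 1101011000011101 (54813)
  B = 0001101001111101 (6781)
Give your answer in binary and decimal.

Apply | to each column (1 where either bit is 1):
  1101011000011101
| 0001101001111101
------------------
  1101111001111101

Answer: 1101111001111101 (56957)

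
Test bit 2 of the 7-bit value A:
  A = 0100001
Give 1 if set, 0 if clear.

Bit 2 is the 3rd from the right.
  0100001
      ^
That bit is 0.

Answer: 0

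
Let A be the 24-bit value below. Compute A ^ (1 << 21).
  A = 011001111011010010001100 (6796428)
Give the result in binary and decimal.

Mask = 1 << 21 = 001000000000000000000000
Bit 21 of A is 1; XOR with the mask flips it to 0.
  011001111011010010001100
^ 001000000000000000000000
--------------------------
  010001111011010010001100

Answer: 010001111011010010001100 (4699276)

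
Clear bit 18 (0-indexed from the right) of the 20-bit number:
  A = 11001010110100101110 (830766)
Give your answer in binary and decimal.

Mask = ~(1 << 18) = 10111111111111111111
Bit 18 of A is 1, so AND-ing with the mask clears it to 0.
  11001010110100101110
& 10111111111111111111
----------------------
  10001010110100101110

Answer: 10001010110100101110 (568622)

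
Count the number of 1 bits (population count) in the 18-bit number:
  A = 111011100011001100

111011100011001100
1-bits at positions (from bit 0 = LSB): 2, 3, 6, 7, 11, 12, 13, 15, 16, 17
Count = 10

Answer: 10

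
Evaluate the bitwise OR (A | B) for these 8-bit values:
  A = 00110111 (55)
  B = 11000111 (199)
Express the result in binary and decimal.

Apply | to each column (1 where either bit is 1):
  00110111
| 11000111
----------
  11110111

Answer: 11110111 (247)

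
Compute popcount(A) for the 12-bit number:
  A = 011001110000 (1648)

011001110000
1-bits at positions (from bit 0 = LSB): 4, 5, 6, 9, 10
Count = 5

Answer: 5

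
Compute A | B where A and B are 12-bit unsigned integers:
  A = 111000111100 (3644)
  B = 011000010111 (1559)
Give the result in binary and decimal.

Apply | to each column (1 where either bit is 1):
  111000111100
| 011000010111
--------------
  111000111111

Answer: 111000111111 (3647)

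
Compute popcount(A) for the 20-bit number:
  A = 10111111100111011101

10111111100111011101
1-bits at positions (from bit 0 = LSB): 0, 2, 3, 4, 6, 7, 8, 11, 12, 13, 14, 15, 16, 17, 19
Count = 15

Answer: 15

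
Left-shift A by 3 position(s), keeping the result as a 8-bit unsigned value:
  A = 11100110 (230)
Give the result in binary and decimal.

Shift left by 3: drop the top 3 bit(s), append 3 zero(s) on the right.
  11100110  ->  discard [111], keep [00110], append 000
= 00110000

Answer: 00110000 (48)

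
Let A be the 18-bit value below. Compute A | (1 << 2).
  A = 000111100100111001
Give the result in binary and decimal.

Mask = 1 << 2 = 000000000000000100
Bit 2 of A is 0, so OR-ing with the mask flips it to 1.
  000111100100111001
| 000000000000000100
--------------------
  000111100100111101

Answer: 000111100100111101 (31037)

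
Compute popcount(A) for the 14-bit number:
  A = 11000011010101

11000011010101
1-bits at positions (from bit 0 = LSB): 0, 2, 4, 6, 7, 12, 13
Count = 7

Answer: 7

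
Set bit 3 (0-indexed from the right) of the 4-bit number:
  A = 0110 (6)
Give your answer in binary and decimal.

Mask = 1 << 3 = 1000
Bit 3 of A is 0, so OR-ing with the mask flips it to 1.
  0110
| 1000
------
  1110

Answer: 1110 (14)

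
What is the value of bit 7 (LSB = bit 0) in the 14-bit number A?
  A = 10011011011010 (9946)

Bit 7 is the 8th from the right.
  10011011011010
        ^
That bit is 1.

Answer: 1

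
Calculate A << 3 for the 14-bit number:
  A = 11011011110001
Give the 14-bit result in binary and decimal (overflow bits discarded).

Shift left by 3: drop the top 3 bit(s), append 3 zero(s) on the right.
  11011011110001  ->  discard [110], keep [11011110001], append 000
= 11011110001000

Answer: 11011110001000 (14216)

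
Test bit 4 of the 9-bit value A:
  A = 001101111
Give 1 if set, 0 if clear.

Bit 4 is the 5th from the right.
  001101111
      ^
That bit is 0.

Answer: 0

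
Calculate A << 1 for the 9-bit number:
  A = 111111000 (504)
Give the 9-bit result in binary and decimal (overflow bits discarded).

Shift left by 1: drop the top 1 bit(s), append 1 zero(s) on the right.
  111111000  ->  discard [1], keep [11111000], append 0
= 111110000

Answer: 111110000 (496)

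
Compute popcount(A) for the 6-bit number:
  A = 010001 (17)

010001
1-bits at positions (from bit 0 = LSB): 0, 4
Count = 2

Answer: 2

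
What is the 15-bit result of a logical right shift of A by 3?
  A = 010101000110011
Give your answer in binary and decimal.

Logical shift right by 3: drop the bottom 3 bit(s), prepend 3 zero(s) on the left.
  010101000110011  ->  keep [010101000110], discard [011], prepend 000
= 000010101000110

Answer: 000010101000110 (1350)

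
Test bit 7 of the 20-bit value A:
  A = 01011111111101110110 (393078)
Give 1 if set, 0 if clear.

Bit 7 is the 8th from the right.
  01011111111101110110
              ^
That bit is 0.

Answer: 0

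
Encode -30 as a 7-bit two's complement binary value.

1. Binary of +30:  0011110
2. Invert bits:     1100001
3. Add 1:           1100010

Answer: 1100010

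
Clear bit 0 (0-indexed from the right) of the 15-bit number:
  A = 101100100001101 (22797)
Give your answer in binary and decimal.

Mask = ~(1 << 0) = 111111111111110
Bit 0 of A is 1, so AND-ing with the mask clears it to 0.
  101100100001101
& 111111111111110
-----------------
  101100100001100

Answer: 101100100001100 (22796)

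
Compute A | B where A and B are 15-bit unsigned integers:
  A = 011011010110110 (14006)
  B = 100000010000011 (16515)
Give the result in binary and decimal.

Apply | to each column (1 where either bit is 1):
  011011010110110
| 100000010000011
-----------------
  111011010110111

Answer: 111011010110111 (30391)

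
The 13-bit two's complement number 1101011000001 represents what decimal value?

MSB is 1, so the value is negative. Find the magnitude:
1. Invert bits:  0010100111110
2. Add 1:        0010100111111  = 1343
3. Apply sign:   -1343

Answer: -1343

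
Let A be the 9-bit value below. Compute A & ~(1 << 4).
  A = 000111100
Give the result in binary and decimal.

Mask = ~(1 << 4) = 111101111
Bit 4 of A is 1, so AND-ing with the mask clears it to 0.
  000111100
& 111101111
-----------
  000101100

Answer: 000101100 (44)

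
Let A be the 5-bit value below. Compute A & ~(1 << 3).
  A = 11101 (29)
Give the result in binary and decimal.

Mask = ~(1 << 3) = 10111
Bit 3 of A is 1, so AND-ing with the mask clears it to 0.
  11101
& 10111
-------
  10101

Answer: 10101 (21)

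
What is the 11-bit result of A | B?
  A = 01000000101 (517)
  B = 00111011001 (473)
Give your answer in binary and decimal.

Apply | to each column (1 where either bit is 1):
  01000000101
| 00111011001
-------------
  01111011101

Answer: 01111011101 (989)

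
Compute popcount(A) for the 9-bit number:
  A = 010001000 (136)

010001000
1-bits at positions (from bit 0 = LSB): 3, 7
Count = 2

Answer: 2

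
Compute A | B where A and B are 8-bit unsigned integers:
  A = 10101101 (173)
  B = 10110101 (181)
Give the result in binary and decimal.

Apply | to each column (1 where either bit is 1):
  10101101
| 10110101
----------
  10111101

Answer: 10111101 (189)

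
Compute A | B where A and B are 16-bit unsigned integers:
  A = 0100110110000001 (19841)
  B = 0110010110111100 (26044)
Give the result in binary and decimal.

Apply | to each column (1 where either bit is 1):
  0100110110000001
| 0110010110111100
------------------
  0110110110111101

Answer: 0110110110111101 (28093)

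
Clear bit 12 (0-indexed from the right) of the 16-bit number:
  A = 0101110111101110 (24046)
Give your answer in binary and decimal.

Mask = ~(1 << 12) = 1110111111111111
Bit 12 of A is 1, so AND-ing with the mask clears it to 0.
  0101110111101110
& 1110111111111111
------------------
  0100110111101110

Answer: 0100110111101110 (19950)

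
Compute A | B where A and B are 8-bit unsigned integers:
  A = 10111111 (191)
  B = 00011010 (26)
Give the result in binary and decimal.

Apply | to each column (1 where either bit is 1):
  10111111
| 00011010
----------
  10111111

Answer: 10111111 (191)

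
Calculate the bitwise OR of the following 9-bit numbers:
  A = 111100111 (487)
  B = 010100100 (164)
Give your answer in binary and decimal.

Apply | to each column (1 where either bit is 1):
  111100111
| 010100100
-----------
  111100111

Answer: 111100111 (487)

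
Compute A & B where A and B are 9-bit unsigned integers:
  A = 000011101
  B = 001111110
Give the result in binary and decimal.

Apply & to each column (1 only where both bits are 1):
  000011101
& 001111110
-----------
  000011100

Answer: 000011100 (28)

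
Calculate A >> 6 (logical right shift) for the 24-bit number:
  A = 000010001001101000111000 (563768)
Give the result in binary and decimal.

Logical shift right by 6: drop the bottom 6 bit(s), prepend 6 zero(s) on the left.
  000010001001101000111000  ->  keep [000010001001101000], discard [111000], prepend 000000
= 000000000010001001101000

Answer: 000000000010001001101000 (8808)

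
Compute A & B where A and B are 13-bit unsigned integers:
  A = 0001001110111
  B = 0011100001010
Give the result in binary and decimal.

Apply & to each column (1 only where both bits are 1):
  0001001110111
& 0011100001010
---------------
  0001000000010

Answer: 0001000000010 (514)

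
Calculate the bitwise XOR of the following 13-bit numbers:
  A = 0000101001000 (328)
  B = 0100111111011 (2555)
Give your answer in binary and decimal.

Apply ^ to each column (1 where bits differ):
  0000101001000
^ 0100111111011
---------------
  0100010110011

Answer: 0100010110011 (2227)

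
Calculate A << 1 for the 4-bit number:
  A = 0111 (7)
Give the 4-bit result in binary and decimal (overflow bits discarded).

Shift left by 1: drop the top 1 bit(s), append 1 zero(s) on the right.
  0111  ->  discard [0], keep [111], append 0
= 1110

Answer: 1110 (14)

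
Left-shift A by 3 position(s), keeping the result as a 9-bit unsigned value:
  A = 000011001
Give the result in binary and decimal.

Shift left by 3: drop the top 3 bit(s), append 3 zero(s) on the right.
  000011001  ->  discard [000], keep [011001], append 000
= 011001000

Answer: 011001000 (200)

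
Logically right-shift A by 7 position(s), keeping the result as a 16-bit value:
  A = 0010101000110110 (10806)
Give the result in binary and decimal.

Logical shift right by 7: drop the bottom 7 bit(s), prepend 7 zero(s) on the left.
  0010101000110110  ->  keep [001010100], discard [0110110], prepend 0000000
= 0000000001010100

Answer: 0000000001010100 (84)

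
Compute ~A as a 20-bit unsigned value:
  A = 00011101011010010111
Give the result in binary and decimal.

Flip each bit (0->1, 1->0):
  00011101011010010111
  11100010100101101000

Answer: 11100010100101101000 (928104)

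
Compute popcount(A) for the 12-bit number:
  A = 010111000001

010111000001
1-bits at positions (from bit 0 = LSB): 0, 6, 7, 8, 10
Count = 5

Answer: 5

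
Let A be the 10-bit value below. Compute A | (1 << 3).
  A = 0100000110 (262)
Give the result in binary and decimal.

Mask = 1 << 3 = 0000001000
Bit 3 of A is 0, so OR-ing with the mask flips it to 1.
  0100000110
| 0000001000
------------
  0100001110

Answer: 0100001110 (270)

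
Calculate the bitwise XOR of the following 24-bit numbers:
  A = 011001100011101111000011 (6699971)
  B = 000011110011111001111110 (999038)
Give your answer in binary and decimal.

Apply ^ to each column (1 where bits differ):
  011001100011101111000011
^ 000011110011111001111110
--------------------------
  011010010000010110111101

Answer: 011010010000010110111101 (6882749)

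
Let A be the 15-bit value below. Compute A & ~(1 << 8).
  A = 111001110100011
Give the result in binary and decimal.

Mask = ~(1 << 8) = 111111011111111
Bit 8 of A is 1, so AND-ing with the mask clears it to 0.
  111001110100011
& 111111011111111
-----------------
  111001010100011

Answer: 111001010100011 (29347)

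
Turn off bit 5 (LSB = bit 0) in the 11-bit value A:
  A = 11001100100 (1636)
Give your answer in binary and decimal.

Mask = ~(1 << 5) = 11111011111
Bit 5 of A is 1, so AND-ing with the mask clears it to 0.
  11001100100
& 11111011111
-------------
  11001000100

Answer: 11001000100 (1604)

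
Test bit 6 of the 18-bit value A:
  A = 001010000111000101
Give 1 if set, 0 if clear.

Bit 6 is the 7th from the right.
  001010000111000101
             ^
That bit is 1.

Answer: 1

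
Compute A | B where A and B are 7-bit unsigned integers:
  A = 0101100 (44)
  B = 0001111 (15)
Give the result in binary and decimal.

Apply | to each column (1 where either bit is 1):
  0101100
| 0001111
---------
  0101111

Answer: 0101111 (47)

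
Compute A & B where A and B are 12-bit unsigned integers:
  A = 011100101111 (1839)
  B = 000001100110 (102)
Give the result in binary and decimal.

Apply & to each column (1 only where both bits are 1):
  011100101111
& 000001100110
--------------
  000000100110

Answer: 000000100110 (38)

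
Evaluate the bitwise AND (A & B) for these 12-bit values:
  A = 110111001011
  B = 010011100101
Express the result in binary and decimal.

Apply & to each column (1 only where both bits are 1):
  110111001011
& 010011100101
--------------
  010011000001

Answer: 010011000001 (1217)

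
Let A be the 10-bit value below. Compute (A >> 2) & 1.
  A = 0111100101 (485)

Bit 2 is the 3rd from the right.
  0111100101
         ^
That bit is 1.

Answer: 1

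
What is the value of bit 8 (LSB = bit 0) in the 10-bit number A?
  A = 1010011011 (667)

Bit 8 is the 9th from the right.
  1010011011
   ^
That bit is 0.

Answer: 0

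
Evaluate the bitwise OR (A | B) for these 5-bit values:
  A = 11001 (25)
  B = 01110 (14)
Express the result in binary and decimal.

Apply | to each column (1 where either bit is 1):
  11001
| 01110
-------
  11111

Answer: 11111 (31)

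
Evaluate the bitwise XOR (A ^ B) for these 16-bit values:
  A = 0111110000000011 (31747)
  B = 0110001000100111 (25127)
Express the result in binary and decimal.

Apply ^ to each column (1 where bits differ):
  0111110000000011
^ 0110001000100111
------------------
  0001111000100100

Answer: 0001111000100100 (7716)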